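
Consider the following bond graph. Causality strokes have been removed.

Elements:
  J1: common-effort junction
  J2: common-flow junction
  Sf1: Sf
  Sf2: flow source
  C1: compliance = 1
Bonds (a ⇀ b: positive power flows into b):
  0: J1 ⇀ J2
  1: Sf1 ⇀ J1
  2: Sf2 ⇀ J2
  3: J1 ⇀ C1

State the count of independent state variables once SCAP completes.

1  (C1 all integral)

b1 |Sf1  (source Sf1 imposes f)
b2 |Sf2  (source Sf2 imposes f)
b0 |J2  (J2: bond 2 brought flow, rest push out)
b3 |J1  (only one effort-in slot at J1)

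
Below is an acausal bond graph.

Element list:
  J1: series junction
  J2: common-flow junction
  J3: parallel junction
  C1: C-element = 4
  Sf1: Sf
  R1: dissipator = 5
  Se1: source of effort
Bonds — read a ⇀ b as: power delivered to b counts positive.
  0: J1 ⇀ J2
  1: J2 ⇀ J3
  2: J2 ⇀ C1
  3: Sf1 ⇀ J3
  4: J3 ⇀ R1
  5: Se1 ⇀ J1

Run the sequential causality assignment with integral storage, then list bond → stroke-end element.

bond 3 |Sf1  (Sf1 (Sf) sets flow on bond)
bond 5 |J1  (Se1 (Se) sets effort on bond)
bond 0 |J2  (J1: last free bond brings flow in)
bond 2 |J2  (C1 integral (e out))
bond 1 |J3  (J2 needs exactly one f-in)
bond 4 |R1  (common-e at J3 fixed by 1)

b0 stroke→J2
b1 stroke→J3
b2 stroke→J2
b3 stroke→Sf1
b4 stroke→R1
b5 stroke→J1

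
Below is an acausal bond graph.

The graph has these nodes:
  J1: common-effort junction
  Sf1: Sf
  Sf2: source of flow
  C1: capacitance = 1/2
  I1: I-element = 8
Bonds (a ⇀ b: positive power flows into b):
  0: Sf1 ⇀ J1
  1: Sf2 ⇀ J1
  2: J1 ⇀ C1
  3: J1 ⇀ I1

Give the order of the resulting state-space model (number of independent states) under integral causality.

2  (C1, I1 all integral)

b0 stroke→Sf1  (Sf1 fixes flow; stroke at Sf1)
b1 stroke→Sf2  (Sf2 (Sf) sets flow on bond)
b2 stroke→J1  (C1: C, integral causality)
b3 stroke→I1  (J1 effort already set via bond 2)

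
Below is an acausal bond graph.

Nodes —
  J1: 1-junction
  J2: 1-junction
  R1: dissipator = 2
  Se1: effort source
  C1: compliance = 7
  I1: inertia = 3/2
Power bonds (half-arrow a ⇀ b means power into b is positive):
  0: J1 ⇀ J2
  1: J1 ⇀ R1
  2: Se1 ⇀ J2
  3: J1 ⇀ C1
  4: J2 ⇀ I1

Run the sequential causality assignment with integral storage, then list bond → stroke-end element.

#2 |J2  (Se1 (Se) sets effort on bond)
#3 |J1  (C1: C, integral causality)
#4 |I1  (I1 outputs flow p/I1)
#0 |J2  (J2: bond 4 brought flow, rest push out)
#1 |J1  (J1 flow already set via bond 0)

#0 |J2
#1 |J1
#2 |J2
#3 |J1
#4 |I1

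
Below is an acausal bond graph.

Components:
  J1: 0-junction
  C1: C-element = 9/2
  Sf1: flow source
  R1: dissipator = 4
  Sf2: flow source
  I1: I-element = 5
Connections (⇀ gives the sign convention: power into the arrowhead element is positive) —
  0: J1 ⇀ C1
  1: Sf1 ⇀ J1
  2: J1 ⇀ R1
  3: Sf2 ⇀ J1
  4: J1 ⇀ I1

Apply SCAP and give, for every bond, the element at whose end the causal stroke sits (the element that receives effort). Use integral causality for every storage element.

β0 →J1
β1 →Sf1
β2 →R1
β3 →Sf2
β4 →I1

bond 1 stroke→Sf1  (source Sf1 imposes f)
bond 3 stroke→Sf2  (Sf2 (Sf) sets flow on bond)
bond 0 stroke→J1  (C1 outputs effort q/C1)
bond 2 stroke→R1  (common-e at J1 fixed by 0)
bond 4 stroke→I1  (0-jn J1 has e-setter on 0)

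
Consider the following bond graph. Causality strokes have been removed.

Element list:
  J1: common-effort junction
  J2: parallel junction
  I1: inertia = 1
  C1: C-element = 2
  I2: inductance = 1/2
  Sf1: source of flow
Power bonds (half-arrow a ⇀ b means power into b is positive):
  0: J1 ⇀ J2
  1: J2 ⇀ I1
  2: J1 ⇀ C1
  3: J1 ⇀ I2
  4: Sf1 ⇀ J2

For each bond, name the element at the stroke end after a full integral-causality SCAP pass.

#4 |Sf1  (source Sf1 imposes f)
#1 |I1  (I1 outputs flow p/I1)
#0 |J2  (only one effort-in slot at J2)
#2 |J1  (C1 outputs effort q/C1)
#3 |I2  (J1 effort already set via bond 2)

β0 stroke at J2
β1 stroke at I1
β2 stroke at J1
β3 stroke at I2
β4 stroke at Sf1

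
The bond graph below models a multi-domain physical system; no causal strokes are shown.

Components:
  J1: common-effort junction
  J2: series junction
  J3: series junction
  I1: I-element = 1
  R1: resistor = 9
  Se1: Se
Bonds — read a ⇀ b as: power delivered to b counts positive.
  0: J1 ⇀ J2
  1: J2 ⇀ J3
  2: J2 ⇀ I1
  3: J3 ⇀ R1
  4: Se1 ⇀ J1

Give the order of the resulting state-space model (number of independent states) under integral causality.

1  (I1 all integral)

bond 4 →J1  (Se1 fixes effort; stroke away)
bond 0 →J2  (J1 effort already set via bond 4)
bond 2 →I1  (I1: I, integral causality)
bond 1 →J2  (common-f at J2 fixed by 2)
bond 3 →J3  (J3: bond 1 brought flow, rest push out)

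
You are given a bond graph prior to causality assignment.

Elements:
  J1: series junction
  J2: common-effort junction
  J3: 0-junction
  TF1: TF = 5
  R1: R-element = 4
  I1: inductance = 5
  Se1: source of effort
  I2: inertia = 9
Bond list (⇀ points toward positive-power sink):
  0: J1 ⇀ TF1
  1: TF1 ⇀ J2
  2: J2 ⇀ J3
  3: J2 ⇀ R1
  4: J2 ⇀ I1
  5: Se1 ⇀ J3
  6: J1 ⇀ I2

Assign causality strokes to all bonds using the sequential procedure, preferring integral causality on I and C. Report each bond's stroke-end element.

#5 stroke→J3  (source Se1 imposes e)
#2 stroke→J2  (J3: bond 5 brought effort, rest push out)
#1 stroke→TF1  (J2: bond 2 brought effort, rest push out)
#3 stroke→R1  (common-e at J2 fixed by 2)
#4 stroke→I1  (0-jn J2 has e-setter on 2)
#0 stroke→J1  (TF1 one-in-one-out from 1)
#6 stroke→I2  (only one flow-in slot at J1)

#0 →J1
#1 →TF1
#2 →J2
#3 →R1
#4 →I1
#5 →J3
#6 →I2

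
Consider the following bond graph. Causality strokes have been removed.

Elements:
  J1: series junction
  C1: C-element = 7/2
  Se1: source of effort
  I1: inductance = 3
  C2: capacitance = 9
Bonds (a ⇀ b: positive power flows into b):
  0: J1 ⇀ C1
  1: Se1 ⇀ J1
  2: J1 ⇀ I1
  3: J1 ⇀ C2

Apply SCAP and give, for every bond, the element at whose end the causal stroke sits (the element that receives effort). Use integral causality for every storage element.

#0 stroke→J1
#1 stroke→J1
#2 stroke→I1
#3 stroke→J1

b1 stroke at J1  (Se1 (Se) sets effort on bond)
b0 stroke at J1  (C1 outputs effort q/C1)
b2 stroke at I1  (I1 outputs flow p/I1)
b3 stroke at J1  (J1 flow already set via bond 2)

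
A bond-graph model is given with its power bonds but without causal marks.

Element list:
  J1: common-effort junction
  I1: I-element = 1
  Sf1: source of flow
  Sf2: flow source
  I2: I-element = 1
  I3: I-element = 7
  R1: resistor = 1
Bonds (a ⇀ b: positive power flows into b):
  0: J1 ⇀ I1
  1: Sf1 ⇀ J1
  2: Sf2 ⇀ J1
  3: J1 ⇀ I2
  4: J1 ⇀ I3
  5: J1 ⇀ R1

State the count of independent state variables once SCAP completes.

b1 →Sf1  (Sf1 (Sf) sets flow on bond)
b2 →Sf2  (source Sf2 imposes f)
b0 →I1  (I1: I, integral causality)
b3 →I2  (prefer integral on I2)
b4 →I3  (prefer integral on I3)
b5 →J1  (J1 needs exactly one e-in)

3  (I1, I2, I3 all integral)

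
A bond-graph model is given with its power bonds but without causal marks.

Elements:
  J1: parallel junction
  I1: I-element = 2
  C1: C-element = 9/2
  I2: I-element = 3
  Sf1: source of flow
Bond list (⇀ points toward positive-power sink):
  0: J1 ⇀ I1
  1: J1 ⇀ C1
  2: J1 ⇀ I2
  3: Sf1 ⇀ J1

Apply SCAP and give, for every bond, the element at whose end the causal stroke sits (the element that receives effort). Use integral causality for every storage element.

b3 stroke at Sf1  (source Sf1 imposes f)
b0 stroke at I1  (I1: I, integral causality)
b1 stroke at J1  (C1 outputs effort q/C1)
b2 stroke at I2  (common-e at J1 fixed by 1)

β0 →I1
β1 →J1
β2 →I2
β3 →Sf1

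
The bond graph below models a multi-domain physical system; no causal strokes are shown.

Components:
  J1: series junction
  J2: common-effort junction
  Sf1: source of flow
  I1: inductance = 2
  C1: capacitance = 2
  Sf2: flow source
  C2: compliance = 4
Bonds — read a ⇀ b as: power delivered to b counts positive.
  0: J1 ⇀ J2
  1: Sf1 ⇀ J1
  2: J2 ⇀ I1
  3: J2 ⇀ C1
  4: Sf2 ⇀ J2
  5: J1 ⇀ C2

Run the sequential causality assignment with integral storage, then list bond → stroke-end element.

β1 →Sf1  (source Sf1 imposes f)
β4 →Sf2  (Sf2 fixes flow; stroke at Sf2)
β0 →J1  (J1 flow already set via bond 1)
β5 →J1  (J1 flow already set via bond 1)
β2 →I1  (I1 outputs flow p/I1)
β3 →J2  (J2 needs exactly one e-in)

#0 →J1
#1 →Sf1
#2 →I1
#3 →J2
#4 →Sf2
#5 →J1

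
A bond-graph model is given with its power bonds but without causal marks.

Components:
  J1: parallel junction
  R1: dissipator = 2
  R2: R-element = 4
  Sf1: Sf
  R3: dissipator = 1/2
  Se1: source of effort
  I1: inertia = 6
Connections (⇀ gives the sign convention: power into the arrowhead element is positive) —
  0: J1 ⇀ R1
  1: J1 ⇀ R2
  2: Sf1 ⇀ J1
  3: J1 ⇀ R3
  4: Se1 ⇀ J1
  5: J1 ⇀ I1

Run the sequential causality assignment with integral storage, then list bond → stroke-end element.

#0 stroke at R1
#1 stroke at R2
#2 stroke at Sf1
#3 stroke at R3
#4 stroke at J1
#5 stroke at I1

#2 |Sf1  (Sf1: flow source, stroke at near end)
#4 |J1  (source Se1 imposes e)
#0 |R1  (J1: bond 4 brought effort, rest push out)
#1 |R2  (common-e at J1 fixed by 4)
#3 |R3  (J1 effort already set via bond 4)
#5 |I1  (J1: bond 4 brought effort, rest push out)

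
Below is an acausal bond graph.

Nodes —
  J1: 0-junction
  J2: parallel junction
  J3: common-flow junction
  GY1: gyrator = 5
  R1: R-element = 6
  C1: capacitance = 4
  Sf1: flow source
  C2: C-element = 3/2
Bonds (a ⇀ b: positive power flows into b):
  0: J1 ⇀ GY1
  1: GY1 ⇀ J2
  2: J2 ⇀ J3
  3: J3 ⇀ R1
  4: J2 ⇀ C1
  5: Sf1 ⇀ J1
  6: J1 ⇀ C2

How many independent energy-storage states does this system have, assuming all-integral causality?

b5 →Sf1  (Sf1 fixes flow; stroke at Sf1)
b4 →J2  (C1 outputs effort q/C1)
b1 →GY1  (common-e at J2 fixed by 4)
b2 →J3  (J2: bond 4 brought effort, rest push out)
b3 →R1  (J3: last free bond brings flow in)
b0 →GY1  (GY1 both-in/both-out from 1)
b6 →J1  (J1 needs exactly one e-in)

2  (C1, C2 all integral)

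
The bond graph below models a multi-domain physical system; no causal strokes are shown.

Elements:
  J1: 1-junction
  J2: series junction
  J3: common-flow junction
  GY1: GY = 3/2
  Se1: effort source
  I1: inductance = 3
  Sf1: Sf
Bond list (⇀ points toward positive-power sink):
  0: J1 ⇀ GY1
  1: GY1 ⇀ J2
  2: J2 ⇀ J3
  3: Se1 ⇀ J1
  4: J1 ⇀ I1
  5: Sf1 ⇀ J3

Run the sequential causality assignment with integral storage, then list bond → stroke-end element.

b0 →J1
b1 →J2
b2 →J3
b3 →J1
b4 →I1
b5 →Sf1

β3 stroke→J1  (Se1 (Se) sets effort on bond)
β5 stroke→Sf1  (Sf1: flow source, stroke at near end)
β2 stroke→J3  (1-jn J3 has f-setter on 5)
β1 stroke→J2  (J2: bond 2 brought flow, rest push out)
β0 stroke→J1  (GY1 both-in/both-out from 1)
β4 stroke→I1  (closing 1-jn rule on J1)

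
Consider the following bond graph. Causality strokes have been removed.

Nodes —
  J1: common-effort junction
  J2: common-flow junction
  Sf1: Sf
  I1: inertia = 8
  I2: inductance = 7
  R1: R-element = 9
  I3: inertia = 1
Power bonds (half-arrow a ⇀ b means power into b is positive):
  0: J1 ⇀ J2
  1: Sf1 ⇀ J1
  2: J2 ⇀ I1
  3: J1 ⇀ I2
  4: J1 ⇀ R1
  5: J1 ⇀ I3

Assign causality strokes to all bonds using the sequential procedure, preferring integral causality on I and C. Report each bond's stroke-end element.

β0 stroke→J2
β1 stroke→Sf1
β2 stroke→I1
β3 stroke→I2
β4 stroke→J1
β5 stroke→I3

b1 stroke→Sf1  (source Sf1 imposes f)
b2 stroke→I1  (I1 outputs flow p/I1)
b0 stroke→J2  (1-jn J2 has f-setter on 2)
b3 stroke→I2  (I2: I, integral causality)
b5 stroke→I3  (I3 integral (f out))
b4 stroke→J1  (closing 0-jn rule on J1)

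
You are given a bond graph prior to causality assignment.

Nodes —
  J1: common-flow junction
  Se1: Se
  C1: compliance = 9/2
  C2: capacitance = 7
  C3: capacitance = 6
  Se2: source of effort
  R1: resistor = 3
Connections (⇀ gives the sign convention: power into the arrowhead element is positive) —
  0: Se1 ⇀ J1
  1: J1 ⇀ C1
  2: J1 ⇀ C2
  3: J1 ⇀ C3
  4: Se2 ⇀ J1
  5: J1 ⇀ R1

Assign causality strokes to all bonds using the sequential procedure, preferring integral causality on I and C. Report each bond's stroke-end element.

#0 |J1
#1 |J1
#2 |J1
#3 |J1
#4 |J1
#5 |R1

b0 |J1  (Se1 fixes effort; stroke away)
b4 |J1  (Se2 (Se) sets effort on bond)
b1 |J1  (C1 outputs effort q/C1)
b2 |J1  (C2 outputs effort q/C2)
b3 |J1  (C3 outputs effort q/C3)
b5 |R1  (J1: last free bond brings flow in)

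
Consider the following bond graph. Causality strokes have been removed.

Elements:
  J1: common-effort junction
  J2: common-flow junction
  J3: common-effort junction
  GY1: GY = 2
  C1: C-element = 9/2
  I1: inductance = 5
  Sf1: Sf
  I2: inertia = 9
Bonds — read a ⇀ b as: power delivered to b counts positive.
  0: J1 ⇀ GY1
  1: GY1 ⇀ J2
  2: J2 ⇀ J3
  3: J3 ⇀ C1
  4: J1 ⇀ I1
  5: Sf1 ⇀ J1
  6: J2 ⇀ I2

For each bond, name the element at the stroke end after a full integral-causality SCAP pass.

b0 stroke at J1
b1 stroke at J2
b2 stroke at J2
b3 stroke at J3
b4 stroke at I1
b5 stroke at Sf1
b6 stroke at I2

#5 |Sf1  (Sf1 (Sf) sets flow on bond)
#3 |J3  (C1: C, integral causality)
#2 |J2  (common-e at J3 fixed by 3)
#4 |I1  (I1: I, integral causality)
#0 |J1  (only one effort-in slot at J1)
#1 |J2  (GY1: gyrator matches bond 0)
#6 |I2  (closing 1-jn rule on J2)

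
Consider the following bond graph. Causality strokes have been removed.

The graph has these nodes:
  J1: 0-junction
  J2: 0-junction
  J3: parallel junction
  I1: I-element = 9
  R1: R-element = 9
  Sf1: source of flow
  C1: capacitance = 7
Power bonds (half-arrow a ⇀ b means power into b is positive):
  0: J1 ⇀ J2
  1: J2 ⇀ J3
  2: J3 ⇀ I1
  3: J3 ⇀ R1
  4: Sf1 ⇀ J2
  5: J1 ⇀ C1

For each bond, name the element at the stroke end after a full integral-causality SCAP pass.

#0 stroke at J2
#1 stroke at J3
#2 stroke at I1
#3 stroke at R1
#4 stroke at Sf1
#5 stroke at J1

β4 stroke at Sf1  (Sf1 (Sf) sets flow on bond)
β2 stroke at I1  (I1 integral (f out))
β5 stroke at J1  (C1: C, integral causality)
β0 stroke at J2  (0-jn J1 has e-setter on 5)
β1 stroke at J3  (J2: bond 0 brought effort, rest push out)
β3 stroke at R1  (J3: bond 1 brought effort, rest push out)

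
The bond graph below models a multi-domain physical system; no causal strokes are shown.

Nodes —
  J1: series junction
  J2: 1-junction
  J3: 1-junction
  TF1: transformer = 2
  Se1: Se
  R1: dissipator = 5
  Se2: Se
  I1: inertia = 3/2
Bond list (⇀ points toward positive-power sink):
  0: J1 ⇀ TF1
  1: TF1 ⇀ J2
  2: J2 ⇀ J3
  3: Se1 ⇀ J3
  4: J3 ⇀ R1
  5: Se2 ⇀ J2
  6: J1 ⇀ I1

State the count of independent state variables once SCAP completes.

β3 stroke at J3  (source Se1 imposes e)
β5 stroke at J2  (Se2 fixes effort; stroke away)
β6 stroke at I1  (prefer integral on I1)
β0 stroke at J1  (J1: bond 6 brought flow, rest push out)
β1 stroke at TF1  (TF1 one-in-one-out from 0)
β2 stroke at J2  (1-jn J2 has f-setter on 1)
β4 stroke at J3  (1-jn J3 has f-setter on 2)

1  (I1 all integral)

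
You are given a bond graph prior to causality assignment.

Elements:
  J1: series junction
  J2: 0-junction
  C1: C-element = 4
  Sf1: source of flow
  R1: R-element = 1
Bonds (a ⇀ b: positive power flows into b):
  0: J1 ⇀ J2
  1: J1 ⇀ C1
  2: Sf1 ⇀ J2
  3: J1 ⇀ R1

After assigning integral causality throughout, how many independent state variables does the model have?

β2 stroke at Sf1  (Sf1 fixes flow; stroke at Sf1)
β0 stroke at J2  (J2 needs exactly one e-in)
β1 stroke at J1  (J1: bond 0 brought flow, rest push out)
β3 stroke at J1  (1-jn J1 has f-setter on 0)

1  (C1 all integral)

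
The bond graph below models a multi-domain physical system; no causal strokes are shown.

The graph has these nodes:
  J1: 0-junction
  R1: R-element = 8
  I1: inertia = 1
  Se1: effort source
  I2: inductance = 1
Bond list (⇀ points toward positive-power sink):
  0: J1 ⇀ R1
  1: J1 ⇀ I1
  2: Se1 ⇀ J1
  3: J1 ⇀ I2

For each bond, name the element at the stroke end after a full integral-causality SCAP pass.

β0 |R1
β1 |I1
β2 |J1
β3 |I2

β2 stroke at J1  (Se1 fixes effort; stroke away)
β0 stroke at R1  (J1: bond 2 brought effort, rest push out)
β1 stroke at I1  (0-jn J1 has e-setter on 2)
β3 stroke at I2  (0-jn J1 has e-setter on 2)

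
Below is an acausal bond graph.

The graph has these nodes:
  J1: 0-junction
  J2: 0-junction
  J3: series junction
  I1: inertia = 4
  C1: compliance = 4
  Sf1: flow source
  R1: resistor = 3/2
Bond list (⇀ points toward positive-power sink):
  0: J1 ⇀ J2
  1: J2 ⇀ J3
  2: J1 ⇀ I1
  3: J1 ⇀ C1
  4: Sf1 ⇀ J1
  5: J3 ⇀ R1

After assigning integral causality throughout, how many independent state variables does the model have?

bond 4 stroke→Sf1  (source Sf1 imposes f)
bond 2 stroke→I1  (prefer integral on I1)
bond 3 stroke→J1  (C1: C, integral causality)
bond 0 stroke→J2  (0-jn J1 has e-setter on 3)
bond 1 stroke→J3  (0-jn J2 has e-setter on 0)
bond 5 stroke→R1  (only one flow-in slot at J3)

2  (C1, I1 all integral)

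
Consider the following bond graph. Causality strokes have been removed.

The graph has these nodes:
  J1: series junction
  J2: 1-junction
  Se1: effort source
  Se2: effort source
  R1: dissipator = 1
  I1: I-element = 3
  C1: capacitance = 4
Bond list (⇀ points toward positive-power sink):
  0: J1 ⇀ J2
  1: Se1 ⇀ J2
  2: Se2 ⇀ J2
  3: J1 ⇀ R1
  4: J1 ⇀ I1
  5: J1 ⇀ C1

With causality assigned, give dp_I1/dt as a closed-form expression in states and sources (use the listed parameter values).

dp_I1/dt = E_Se1 + E_Se2 - p_I1/3 - q_C1/4

β1 |J2  (Se1 fixes effort; stroke away)
β2 |J2  (source Se2 imposes e)
β0 |J1  (J2: last free bond brings flow in)
β4 |I1  (prefer integral on I1)
β3 |J1  (J1 flow already set via bond 4)
β5 |J1  (J1: bond 4 brought flow, rest push out)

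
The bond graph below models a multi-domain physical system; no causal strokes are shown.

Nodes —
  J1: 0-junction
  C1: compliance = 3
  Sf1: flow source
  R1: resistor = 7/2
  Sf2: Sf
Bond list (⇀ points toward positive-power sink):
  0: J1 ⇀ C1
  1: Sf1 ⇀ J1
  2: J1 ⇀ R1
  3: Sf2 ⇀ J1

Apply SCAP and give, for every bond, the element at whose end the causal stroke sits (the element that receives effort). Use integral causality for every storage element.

bond 0 →J1
bond 1 →Sf1
bond 2 →R1
bond 3 →Sf2

bond 1 stroke→Sf1  (Sf1 (Sf) sets flow on bond)
bond 3 stroke→Sf2  (Sf2: flow source, stroke at near end)
bond 0 stroke→J1  (prefer integral on C1)
bond 2 stroke→R1  (J1 effort already set via bond 0)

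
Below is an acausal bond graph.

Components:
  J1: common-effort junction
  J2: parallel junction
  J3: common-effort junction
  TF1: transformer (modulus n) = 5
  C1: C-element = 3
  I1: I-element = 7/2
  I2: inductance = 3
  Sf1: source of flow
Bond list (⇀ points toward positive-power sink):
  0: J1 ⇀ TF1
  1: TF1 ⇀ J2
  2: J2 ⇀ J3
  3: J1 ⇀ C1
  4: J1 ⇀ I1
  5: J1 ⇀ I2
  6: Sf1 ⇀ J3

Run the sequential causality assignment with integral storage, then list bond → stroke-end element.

b6 →Sf1  (source Sf1 imposes f)
b2 →J3  (closing 0-jn rule on J3)
b1 →J2  (only one effort-in slot at J2)
b0 →TF1  (TF1 one-in-one-out from 1)
b3 →J1  (prefer integral on C1)
b4 →I1  (J1: bond 3 brought effort, rest push out)
b5 →I2  (0-jn J1 has e-setter on 3)

b0 stroke→TF1
b1 stroke→J2
b2 stroke→J3
b3 stroke→J1
b4 stroke→I1
b5 stroke→I2
b6 stroke→Sf1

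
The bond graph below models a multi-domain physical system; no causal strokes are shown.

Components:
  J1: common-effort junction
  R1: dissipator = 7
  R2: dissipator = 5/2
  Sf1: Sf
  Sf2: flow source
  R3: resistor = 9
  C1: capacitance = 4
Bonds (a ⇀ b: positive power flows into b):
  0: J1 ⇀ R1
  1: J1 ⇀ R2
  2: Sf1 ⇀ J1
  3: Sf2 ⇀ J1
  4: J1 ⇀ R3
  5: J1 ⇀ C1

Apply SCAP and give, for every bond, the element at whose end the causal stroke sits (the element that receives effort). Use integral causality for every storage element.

bond 0 stroke at R1
bond 1 stroke at R2
bond 2 stroke at Sf1
bond 3 stroke at Sf2
bond 4 stroke at R3
bond 5 stroke at J1

bond 2 stroke at Sf1  (Sf1 (Sf) sets flow on bond)
bond 3 stroke at Sf2  (Sf2 (Sf) sets flow on bond)
bond 5 stroke at J1  (prefer integral on C1)
bond 0 stroke at R1  (common-e at J1 fixed by 5)
bond 1 stroke at R2  (J1: bond 5 brought effort, rest push out)
bond 4 stroke at R3  (J1: bond 5 brought effort, rest push out)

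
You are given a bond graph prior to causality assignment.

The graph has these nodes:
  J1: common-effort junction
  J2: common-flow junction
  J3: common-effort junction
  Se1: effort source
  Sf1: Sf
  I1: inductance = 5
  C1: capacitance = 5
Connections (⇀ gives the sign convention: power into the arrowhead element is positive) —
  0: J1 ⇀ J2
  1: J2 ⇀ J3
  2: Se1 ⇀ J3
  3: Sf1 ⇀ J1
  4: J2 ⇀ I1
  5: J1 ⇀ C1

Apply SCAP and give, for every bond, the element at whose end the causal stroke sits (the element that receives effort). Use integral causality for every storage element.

#0 stroke→J2
#1 stroke→J2
#2 stroke→J3
#3 stroke→Sf1
#4 stroke→I1
#5 stroke→J1

#2 →J3  (Se1 fixes effort; stroke away)
#3 →Sf1  (Sf1: flow source, stroke at near end)
#1 →J2  (common-e at J3 fixed by 2)
#4 →I1  (I1 outputs flow p/I1)
#0 →J2  (J2: bond 4 brought flow, rest push out)
#5 →J1  (J1: last free bond brings effort in)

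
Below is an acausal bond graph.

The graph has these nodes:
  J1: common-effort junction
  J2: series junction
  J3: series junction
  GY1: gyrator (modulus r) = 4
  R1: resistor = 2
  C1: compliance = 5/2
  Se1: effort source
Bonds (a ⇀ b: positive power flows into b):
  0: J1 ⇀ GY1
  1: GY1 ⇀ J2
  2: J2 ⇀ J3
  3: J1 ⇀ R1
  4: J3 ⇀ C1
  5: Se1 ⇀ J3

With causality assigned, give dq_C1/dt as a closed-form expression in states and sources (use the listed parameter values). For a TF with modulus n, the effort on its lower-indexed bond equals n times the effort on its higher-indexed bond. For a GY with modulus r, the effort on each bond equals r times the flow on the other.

#5 →J3  (Se1 (Se) sets effort on bond)
#4 →J3  (prefer integral on C1)
#2 →J2  (J3 needs exactly one f-in)
#1 →GY1  (only one flow-in slot at J2)
#0 →GY1  (GY1: gyrator matches bond 1)
#3 →J1  (J1: last free bond brings effort in)

dq_C1/dt = E_Se1/8 - q_C1/20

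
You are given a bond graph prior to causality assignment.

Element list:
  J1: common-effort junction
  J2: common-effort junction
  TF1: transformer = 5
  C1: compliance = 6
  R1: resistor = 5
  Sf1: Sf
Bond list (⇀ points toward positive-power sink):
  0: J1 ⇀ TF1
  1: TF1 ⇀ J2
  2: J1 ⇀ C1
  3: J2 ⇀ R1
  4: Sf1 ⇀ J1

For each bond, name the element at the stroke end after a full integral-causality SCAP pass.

β0 stroke at TF1
β1 stroke at J2
β2 stroke at J1
β3 stroke at R1
β4 stroke at Sf1

#4 stroke→Sf1  (source Sf1 imposes f)
#2 stroke→J1  (C1 integral (e out))
#0 stroke→TF1  (J1: bond 2 brought effort, rest push out)
#1 stroke→J2  (through TF1, causality passes straight; one stroke at TF1)
#3 stroke→R1  (J2: bond 1 brought effort, rest push out)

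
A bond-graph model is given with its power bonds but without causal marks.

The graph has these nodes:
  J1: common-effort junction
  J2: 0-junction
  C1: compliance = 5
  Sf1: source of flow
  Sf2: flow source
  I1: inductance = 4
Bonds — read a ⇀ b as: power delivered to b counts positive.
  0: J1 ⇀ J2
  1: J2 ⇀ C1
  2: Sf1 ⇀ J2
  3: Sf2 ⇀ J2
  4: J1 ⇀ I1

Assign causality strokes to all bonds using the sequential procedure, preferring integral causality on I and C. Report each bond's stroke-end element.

β2 stroke at Sf1  (source Sf1 imposes f)
β3 stroke at Sf2  (source Sf2 imposes f)
β1 stroke at J2  (prefer integral on C1)
β0 stroke at J1  (common-e at J2 fixed by 1)
β4 stroke at I1  (common-e at J1 fixed by 0)

β0 |J1
β1 |J2
β2 |Sf1
β3 |Sf2
β4 |I1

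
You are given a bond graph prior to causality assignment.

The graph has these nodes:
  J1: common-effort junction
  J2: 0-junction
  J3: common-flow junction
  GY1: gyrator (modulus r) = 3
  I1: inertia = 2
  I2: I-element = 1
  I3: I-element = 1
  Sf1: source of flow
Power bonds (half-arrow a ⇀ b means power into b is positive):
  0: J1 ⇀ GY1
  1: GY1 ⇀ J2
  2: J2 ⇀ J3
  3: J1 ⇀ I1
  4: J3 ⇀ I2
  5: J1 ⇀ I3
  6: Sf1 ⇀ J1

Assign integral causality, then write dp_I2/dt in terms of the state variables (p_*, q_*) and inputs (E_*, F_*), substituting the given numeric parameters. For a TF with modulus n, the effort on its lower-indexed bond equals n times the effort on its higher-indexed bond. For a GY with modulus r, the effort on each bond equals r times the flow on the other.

β6 →Sf1  (Sf1: flow source, stroke at near end)
β3 →I1  (I1 outputs flow p/I1)
β4 →I2  (I2 outputs flow p/I2)
β2 →J3  (1-jn J3 has f-setter on 4)
β1 →J2  (only one effort-in slot at J2)
β0 →J1  (GY GY1: same side as bond 1)
β5 →I3  (common-e at J1 fixed by 0)

dp_I2/dt = 3*F_Sf1 - 3*p_I1/2 - 3*p_I3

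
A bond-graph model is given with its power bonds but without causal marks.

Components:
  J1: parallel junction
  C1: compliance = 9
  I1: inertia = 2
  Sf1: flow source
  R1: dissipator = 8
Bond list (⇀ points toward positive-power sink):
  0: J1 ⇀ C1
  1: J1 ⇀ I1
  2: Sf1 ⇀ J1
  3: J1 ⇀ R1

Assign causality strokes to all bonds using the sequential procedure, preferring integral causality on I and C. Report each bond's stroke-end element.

#0 →J1
#1 →I1
#2 →Sf1
#3 →R1

β2 |Sf1  (Sf1 (Sf) sets flow on bond)
β0 |J1  (C1: C, integral causality)
β1 |I1  (0-jn J1 has e-setter on 0)
β3 |R1  (J1 effort already set via bond 0)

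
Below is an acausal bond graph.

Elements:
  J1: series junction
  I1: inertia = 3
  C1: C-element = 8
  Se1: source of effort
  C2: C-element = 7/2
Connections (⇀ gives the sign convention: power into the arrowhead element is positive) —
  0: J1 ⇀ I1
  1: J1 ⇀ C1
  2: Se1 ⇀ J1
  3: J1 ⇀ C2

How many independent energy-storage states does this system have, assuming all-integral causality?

bond 2 |J1  (source Se1 imposes e)
bond 0 |I1  (I1: I, integral causality)
bond 1 |J1  (J1 flow already set via bond 0)
bond 3 |J1  (J1 flow already set via bond 0)

3  (C1, C2, I1 all integral)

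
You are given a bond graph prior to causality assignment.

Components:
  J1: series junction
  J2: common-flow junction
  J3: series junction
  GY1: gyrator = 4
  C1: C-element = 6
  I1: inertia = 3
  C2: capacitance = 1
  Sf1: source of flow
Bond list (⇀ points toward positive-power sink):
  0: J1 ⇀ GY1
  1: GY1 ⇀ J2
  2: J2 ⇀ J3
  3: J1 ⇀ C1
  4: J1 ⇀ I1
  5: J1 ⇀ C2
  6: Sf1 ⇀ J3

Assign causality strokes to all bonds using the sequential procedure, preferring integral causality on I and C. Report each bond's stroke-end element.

#0 stroke at J1
#1 stroke at J2
#2 stroke at J3
#3 stroke at J1
#4 stroke at I1
#5 stroke at J1
#6 stroke at Sf1

bond 6 stroke at Sf1  (source Sf1 imposes f)
bond 2 stroke at J3  (J3 flow already set via bond 6)
bond 1 stroke at J2  (J2: bond 2 brought flow, rest push out)
bond 0 stroke at J1  (GY1: gyrator matches bond 1)
bond 3 stroke at J1  (C1 outputs effort q/C1)
bond 4 stroke at I1  (I1: I, integral causality)
bond 5 stroke at J1  (J1: bond 4 brought flow, rest push out)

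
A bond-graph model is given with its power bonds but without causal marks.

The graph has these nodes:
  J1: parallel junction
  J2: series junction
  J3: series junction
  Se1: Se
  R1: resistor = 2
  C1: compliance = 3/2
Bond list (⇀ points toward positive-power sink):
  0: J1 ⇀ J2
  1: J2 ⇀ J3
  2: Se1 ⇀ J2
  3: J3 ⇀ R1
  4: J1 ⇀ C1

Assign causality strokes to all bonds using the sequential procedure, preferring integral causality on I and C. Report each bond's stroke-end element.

bond 2 stroke→J2  (source Se1 imposes e)
bond 4 stroke→J1  (C1 outputs effort q/C1)
bond 0 stroke→J2  (J1 effort already set via bond 4)
bond 1 stroke→J3  (closing 1-jn rule on J2)
bond 3 stroke→R1  (only one flow-in slot at J3)

β0 →J2
β1 →J3
β2 →J2
β3 →R1
β4 →J1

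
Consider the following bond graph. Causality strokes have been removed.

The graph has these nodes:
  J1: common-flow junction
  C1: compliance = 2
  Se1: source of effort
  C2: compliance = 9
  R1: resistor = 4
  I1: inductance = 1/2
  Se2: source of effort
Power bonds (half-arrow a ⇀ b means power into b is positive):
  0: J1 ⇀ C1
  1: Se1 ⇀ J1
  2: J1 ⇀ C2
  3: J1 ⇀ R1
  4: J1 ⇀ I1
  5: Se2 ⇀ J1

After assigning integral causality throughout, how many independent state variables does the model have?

β1 stroke at J1  (Se1 fixes effort; stroke away)
β5 stroke at J1  (source Se2 imposes e)
β0 stroke at J1  (C1: C, integral causality)
β2 stroke at J1  (C2 integral (e out))
β4 stroke at I1  (I1 integral (f out))
β3 stroke at J1  (common-f at J1 fixed by 4)

3  (C1, C2, I1 all integral)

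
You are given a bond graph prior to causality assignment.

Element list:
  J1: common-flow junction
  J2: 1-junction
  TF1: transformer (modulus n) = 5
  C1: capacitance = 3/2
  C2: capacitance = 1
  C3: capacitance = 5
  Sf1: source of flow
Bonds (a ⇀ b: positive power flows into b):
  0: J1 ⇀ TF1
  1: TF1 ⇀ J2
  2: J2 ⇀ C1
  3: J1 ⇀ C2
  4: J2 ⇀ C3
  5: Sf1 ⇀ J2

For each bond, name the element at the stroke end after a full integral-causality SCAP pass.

#0 →TF1
#1 →J2
#2 →J2
#3 →J1
#4 →J2
#5 →Sf1

#5 stroke at Sf1  (Sf1: flow source, stroke at near end)
#1 stroke at J2  (J2: bond 5 brought flow, rest push out)
#2 stroke at J2  (J2: bond 5 brought flow, rest push out)
#4 stroke at J2  (J2 flow already set via bond 5)
#0 stroke at TF1  (through TF1, causality passes straight; one stroke at TF1)
#3 stroke at J1  (common-f at J1 fixed by 0)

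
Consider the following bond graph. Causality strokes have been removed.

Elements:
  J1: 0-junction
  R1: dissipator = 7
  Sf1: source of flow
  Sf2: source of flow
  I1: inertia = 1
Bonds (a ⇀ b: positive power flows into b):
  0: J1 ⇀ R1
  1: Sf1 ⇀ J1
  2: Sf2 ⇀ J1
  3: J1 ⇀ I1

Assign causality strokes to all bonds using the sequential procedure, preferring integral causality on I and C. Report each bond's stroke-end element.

b0 stroke→J1
b1 stroke→Sf1
b2 stroke→Sf2
b3 stroke→I1

β1 stroke at Sf1  (Sf1 fixes flow; stroke at Sf1)
β2 stroke at Sf2  (Sf2 fixes flow; stroke at Sf2)
β3 stroke at I1  (I1 integral (f out))
β0 stroke at J1  (J1: last free bond brings effort in)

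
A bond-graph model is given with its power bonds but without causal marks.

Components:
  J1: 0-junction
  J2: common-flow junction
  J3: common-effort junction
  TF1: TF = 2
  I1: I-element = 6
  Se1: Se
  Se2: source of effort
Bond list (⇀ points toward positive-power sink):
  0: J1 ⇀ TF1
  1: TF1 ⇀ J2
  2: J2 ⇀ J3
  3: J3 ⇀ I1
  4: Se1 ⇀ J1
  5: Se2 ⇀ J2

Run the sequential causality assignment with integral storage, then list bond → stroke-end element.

bond 4 stroke→J1  (Se1 (Se) sets effort on bond)
bond 5 stroke→J2  (Se2 (Se) sets effort on bond)
bond 0 stroke→TF1  (J1: bond 4 brought effort, rest push out)
bond 1 stroke→J2  (through TF1, causality passes straight; one stroke at TF1)
bond 2 stroke→J3  (closing 1-jn rule on J2)
bond 3 stroke→I1  (0-jn J3 has e-setter on 2)

bond 0 |TF1
bond 1 |J2
bond 2 |J3
bond 3 |I1
bond 4 |J1
bond 5 |J2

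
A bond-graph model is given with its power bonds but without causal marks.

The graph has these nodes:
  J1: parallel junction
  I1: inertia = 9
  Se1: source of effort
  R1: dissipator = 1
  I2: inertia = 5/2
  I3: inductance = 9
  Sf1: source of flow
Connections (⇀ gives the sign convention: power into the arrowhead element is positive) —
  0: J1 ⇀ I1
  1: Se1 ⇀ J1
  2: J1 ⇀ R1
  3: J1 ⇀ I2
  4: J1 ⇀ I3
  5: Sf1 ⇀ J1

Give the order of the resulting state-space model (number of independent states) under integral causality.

b1 |J1  (Se1 fixes effort; stroke away)
b5 |Sf1  (Sf1: flow source, stroke at near end)
b0 |I1  (J1: bond 1 brought effort, rest push out)
b2 |R1  (common-e at J1 fixed by 1)
b3 |I2  (common-e at J1 fixed by 1)
b4 |I3  (0-jn J1 has e-setter on 1)

3  (I1, I2, I3 all integral)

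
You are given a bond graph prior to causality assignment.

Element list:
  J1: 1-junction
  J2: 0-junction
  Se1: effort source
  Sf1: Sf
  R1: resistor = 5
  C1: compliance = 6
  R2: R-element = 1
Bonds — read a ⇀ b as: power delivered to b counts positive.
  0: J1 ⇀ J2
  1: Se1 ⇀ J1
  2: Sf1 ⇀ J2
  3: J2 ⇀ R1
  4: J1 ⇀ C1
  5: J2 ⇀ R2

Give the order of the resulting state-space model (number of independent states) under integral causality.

β1 |J1  (Se1 fixes effort; stroke away)
β2 |Sf1  (source Sf1 imposes f)
β4 |J1  (prefer integral on C1)
β0 |J2  (closing 1-jn rule on J1)
β3 |R1  (J2: bond 0 brought effort, rest push out)
β5 |R2  (common-e at J2 fixed by 0)

1  (C1 all integral)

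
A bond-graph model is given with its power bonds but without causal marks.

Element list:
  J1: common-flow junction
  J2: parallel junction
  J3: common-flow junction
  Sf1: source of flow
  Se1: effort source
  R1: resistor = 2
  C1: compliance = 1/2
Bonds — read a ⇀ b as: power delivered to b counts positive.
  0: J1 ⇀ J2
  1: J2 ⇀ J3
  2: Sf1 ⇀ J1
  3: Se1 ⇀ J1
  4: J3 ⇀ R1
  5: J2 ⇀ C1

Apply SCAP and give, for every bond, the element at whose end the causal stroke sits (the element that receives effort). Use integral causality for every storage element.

#2 stroke→Sf1  (Sf1: flow source, stroke at near end)
#3 stroke→J1  (Se1 fixes effort; stroke away)
#0 stroke→J1  (J1 flow already set via bond 2)
#5 stroke→J2  (C1 integral (e out))
#1 stroke→J3  (J2: bond 5 brought effort, rest push out)
#4 stroke→R1  (J3 needs exactly one f-in)

β0 →J1
β1 →J3
β2 →Sf1
β3 →J1
β4 →R1
β5 →J2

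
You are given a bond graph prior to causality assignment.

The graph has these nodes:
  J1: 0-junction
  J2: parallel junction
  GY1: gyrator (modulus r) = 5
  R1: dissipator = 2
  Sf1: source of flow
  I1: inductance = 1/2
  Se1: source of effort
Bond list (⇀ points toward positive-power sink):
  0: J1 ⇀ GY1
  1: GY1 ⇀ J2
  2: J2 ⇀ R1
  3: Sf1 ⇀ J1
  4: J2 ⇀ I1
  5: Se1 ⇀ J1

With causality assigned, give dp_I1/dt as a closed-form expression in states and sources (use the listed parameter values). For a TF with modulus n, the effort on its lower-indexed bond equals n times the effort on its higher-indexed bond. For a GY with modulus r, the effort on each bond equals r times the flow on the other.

dp_I1/dt = 2*E_Se1/5 - 4*p_I1

β3 →Sf1  (source Sf1 imposes f)
β5 →J1  (Se1: effort source, stroke at far end)
β0 →GY1  (common-e at J1 fixed by 5)
β1 →GY1  (through GY1, causality inverts; strokes same side of GY1)
β4 →I1  (I1: I, integral causality)
β2 →J2  (only one effort-in slot at J2)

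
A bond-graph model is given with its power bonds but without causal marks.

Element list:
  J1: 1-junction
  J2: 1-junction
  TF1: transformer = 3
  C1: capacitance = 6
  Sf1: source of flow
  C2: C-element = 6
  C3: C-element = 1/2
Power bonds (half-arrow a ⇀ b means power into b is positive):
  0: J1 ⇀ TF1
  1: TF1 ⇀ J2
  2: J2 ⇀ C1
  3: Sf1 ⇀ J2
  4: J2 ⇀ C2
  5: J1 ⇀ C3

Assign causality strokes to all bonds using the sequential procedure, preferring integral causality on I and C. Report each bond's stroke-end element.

#3 stroke at Sf1  (Sf1 (Sf) sets flow on bond)
#1 stroke at J2  (1-jn J2 has f-setter on 3)
#2 stroke at J2  (common-f at J2 fixed by 3)
#4 stroke at J2  (J2: bond 3 brought flow, rest push out)
#0 stroke at TF1  (through TF1, causality passes straight; one stroke at TF1)
#5 stroke at J1  (1-jn J1 has f-setter on 0)

b0 →TF1
b1 →J2
b2 →J2
b3 →Sf1
b4 →J2
b5 →J1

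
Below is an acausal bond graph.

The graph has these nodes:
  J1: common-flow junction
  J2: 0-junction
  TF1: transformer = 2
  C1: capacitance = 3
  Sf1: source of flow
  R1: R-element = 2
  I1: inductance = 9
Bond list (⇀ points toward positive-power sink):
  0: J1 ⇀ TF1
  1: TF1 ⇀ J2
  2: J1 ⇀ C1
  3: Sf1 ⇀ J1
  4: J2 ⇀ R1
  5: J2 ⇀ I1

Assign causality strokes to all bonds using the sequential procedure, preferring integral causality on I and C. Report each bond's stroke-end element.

bond 0 stroke at J1
bond 1 stroke at TF1
bond 2 stroke at J1
bond 3 stroke at Sf1
bond 4 stroke at J2
bond 5 stroke at I1

b3 |Sf1  (Sf1 (Sf) sets flow on bond)
b0 |J1  (1-jn J1 has f-setter on 3)
b2 |J1  (J1 flow already set via bond 3)
b1 |TF1  (through TF1, causality passes straight; one stroke at TF1)
b5 |I1  (I1 outputs flow p/I1)
b4 |J2  (closing 0-jn rule on J2)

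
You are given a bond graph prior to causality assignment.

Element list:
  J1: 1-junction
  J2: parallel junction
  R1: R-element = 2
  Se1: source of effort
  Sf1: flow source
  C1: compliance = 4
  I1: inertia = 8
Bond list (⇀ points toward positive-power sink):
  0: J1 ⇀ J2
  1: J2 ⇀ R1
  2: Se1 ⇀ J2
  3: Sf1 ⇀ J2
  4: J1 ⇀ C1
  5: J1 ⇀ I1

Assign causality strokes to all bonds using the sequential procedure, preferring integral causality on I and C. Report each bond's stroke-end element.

bond 2 stroke→J2  (Se1 fixes effort; stroke away)
bond 3 stroke→Sf1  (Sf1: flow source, stroke at near end)
bond 0 stroke→J1  (0-jn J2 has e-setter on 2)
bond 1 stroke→R1  (common-e at J2 fixed by 2)
bond 4 stroke→J1  (prefer integral on C1)
bond 5 stroke→I1  (closing 1-jn rule on J1)

bond 0 →J1
bond 1 →R1
bond 2 →J2
bond 3 →Sf1
bond 4 →J1
bond 5 →I1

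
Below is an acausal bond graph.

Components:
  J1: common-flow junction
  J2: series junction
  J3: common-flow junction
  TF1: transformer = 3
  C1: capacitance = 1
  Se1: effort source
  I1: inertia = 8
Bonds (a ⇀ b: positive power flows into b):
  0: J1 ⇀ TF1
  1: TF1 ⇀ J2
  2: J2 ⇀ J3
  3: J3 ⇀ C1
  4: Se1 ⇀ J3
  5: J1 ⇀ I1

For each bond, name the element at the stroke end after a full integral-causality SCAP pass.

bond 0 →J1
bond 1 →TF1
bond 2 →J2
bond 3 →J3
bond 4 →J3
bond 5 →I1

#4 |J3  (source Se1 imposes e)
#3 |J3  (C1: C, integral causality)
#2 |J2  (only one flow-in slot at J3)
#1 |TF1  (J2 needs exactly one f-in)
#0 |J1  (TF1: transformer flips bond 1)
#5 |I1  (J1: last free bond brings flow in)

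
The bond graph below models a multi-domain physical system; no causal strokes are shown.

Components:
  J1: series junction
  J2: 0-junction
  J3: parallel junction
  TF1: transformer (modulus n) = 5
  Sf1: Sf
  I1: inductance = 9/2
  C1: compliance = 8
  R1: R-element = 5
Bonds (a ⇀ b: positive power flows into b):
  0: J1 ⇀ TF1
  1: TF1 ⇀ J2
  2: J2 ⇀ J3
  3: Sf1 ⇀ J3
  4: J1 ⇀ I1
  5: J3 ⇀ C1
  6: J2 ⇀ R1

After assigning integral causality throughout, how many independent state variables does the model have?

#3 →Sf1  (Sf1 fixes flow; stroke at Sf1)
#4 →I1  (I1: I, integral causality)
#0 →J1  (1-jn J1 has f-setter on 4)
#1 →TF1  (through TF1, causality passes straight; one stroke at TF1)
#5 →J3  (C1 integral (e out))
#2 →J2  (J3 effort already set via bond 5)
#6 →R1  (J2: bond 2 brought effort, rest push out)

2  (C1, I1 all integral)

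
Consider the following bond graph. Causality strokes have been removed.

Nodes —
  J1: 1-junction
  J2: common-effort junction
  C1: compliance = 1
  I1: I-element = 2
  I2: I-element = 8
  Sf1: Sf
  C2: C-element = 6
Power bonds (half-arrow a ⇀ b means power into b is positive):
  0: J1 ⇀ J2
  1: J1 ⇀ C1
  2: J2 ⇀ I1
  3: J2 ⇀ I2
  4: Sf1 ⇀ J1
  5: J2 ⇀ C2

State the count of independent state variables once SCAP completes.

4  (C1, C2, I1, I2 all integral)

b4 |Sf1  (Sf1 fixes flow; stroke at Sf1)
b0 |J1  (common-f at J1 fixed by 4)
b1 |J1  (J1: bond 4 brought flow, rest push out)
b2 |I1  (prefer integral on I1)
b3 |I2  (I2 integral (f out))
b5 |J2  (closing 0-jn rule on J2)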